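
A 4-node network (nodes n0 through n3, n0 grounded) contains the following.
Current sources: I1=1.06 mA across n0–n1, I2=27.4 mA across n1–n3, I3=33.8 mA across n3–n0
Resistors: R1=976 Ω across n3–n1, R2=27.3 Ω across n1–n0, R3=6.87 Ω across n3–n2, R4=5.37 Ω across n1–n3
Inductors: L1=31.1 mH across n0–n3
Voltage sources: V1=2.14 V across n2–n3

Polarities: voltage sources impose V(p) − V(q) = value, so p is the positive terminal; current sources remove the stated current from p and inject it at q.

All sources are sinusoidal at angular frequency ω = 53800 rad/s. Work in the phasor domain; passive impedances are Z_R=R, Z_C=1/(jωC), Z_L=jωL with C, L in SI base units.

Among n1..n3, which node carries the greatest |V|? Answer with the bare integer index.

2

Apply KCL at each of the 3 non-ground nodes and solve the resulting linear system.
Node n1: branches {I1, I2, R1, R2, R4} → V_1 = -0.8935-0.01514j
Node n2: branches {R3, V1} → V_2 = 1.212-0.01810j
Node n3: branches {I2, R1, L1, I3, R3, R4, V1} → V_3 = -0.9276-0.01810j
Source currents: i(V1)=-0.3115+0.000j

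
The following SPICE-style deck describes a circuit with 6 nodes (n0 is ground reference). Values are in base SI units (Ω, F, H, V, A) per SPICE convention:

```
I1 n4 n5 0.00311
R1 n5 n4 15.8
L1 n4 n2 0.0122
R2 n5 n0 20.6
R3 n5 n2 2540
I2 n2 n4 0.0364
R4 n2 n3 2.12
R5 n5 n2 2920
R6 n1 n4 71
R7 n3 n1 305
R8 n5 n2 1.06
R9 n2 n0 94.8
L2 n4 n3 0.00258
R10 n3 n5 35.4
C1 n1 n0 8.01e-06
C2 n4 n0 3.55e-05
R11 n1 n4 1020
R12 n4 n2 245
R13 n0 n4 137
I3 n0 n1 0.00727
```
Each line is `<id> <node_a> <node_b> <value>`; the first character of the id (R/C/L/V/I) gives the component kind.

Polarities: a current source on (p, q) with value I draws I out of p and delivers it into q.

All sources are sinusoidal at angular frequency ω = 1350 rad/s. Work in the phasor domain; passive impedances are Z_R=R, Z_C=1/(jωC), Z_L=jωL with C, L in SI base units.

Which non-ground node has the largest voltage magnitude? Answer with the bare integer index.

Element admittances at ω=1350 rad/s:
  I1: injects 0.00311 A into n5 (from n4)
  Y(R1) = 0.06329+0.000j S between n5,n4
  Y(L1) = 0.000-0.06072j S between n4,n2
  Y(R2) = 0.04854+0.000j S between n5,n0
  Y(R3) = 0.0003937+0.000j S between n5,n2
  I2: injects 0.0364 A into n4 (from n2)
  Y(R4) = 0.4717+0.000j S between n2,n3
  Y(R5) = 0.0003425+0.000j S between n5,n2
  Y(R6) = 0.01408+0.000j S between n1,n4
  Y(R7) = 0.003279+0.000j S between n3,n1
  Y(R8) = 0.9434+0.000j S between n5,n2
  Y(R9) = 0.01055+0.000j S between n2,n0
  Y(L2) = 0.000-0.2871j S between n4,n3
  Y(R10) = 0.02825+0.000j S between n3,n5
  Y(C1) = 0.000+0.01081j S between n1,n0
  Y(C2) = 0.000+0.04793j S between n4,n0
  Y(R11) = 0.0009804+0.000j S between n1,n4
  Y(R12) = 0.004082+0.000j S between n4,n2
  Y(R13) = 0.007299+0.000j S between n0,n4
  I3: injects 0.00727 A into n1 (from n0)
Assemble and solve the 5×5 MNA system:
  V(n1)=0.3230-0.2628j  V(n2)=0.01146-0.1295j  V(n3)=0.06286-0.1428j  V(n4)=0.08567-0.05708j  V(n5)=0.01949-0.1198j

1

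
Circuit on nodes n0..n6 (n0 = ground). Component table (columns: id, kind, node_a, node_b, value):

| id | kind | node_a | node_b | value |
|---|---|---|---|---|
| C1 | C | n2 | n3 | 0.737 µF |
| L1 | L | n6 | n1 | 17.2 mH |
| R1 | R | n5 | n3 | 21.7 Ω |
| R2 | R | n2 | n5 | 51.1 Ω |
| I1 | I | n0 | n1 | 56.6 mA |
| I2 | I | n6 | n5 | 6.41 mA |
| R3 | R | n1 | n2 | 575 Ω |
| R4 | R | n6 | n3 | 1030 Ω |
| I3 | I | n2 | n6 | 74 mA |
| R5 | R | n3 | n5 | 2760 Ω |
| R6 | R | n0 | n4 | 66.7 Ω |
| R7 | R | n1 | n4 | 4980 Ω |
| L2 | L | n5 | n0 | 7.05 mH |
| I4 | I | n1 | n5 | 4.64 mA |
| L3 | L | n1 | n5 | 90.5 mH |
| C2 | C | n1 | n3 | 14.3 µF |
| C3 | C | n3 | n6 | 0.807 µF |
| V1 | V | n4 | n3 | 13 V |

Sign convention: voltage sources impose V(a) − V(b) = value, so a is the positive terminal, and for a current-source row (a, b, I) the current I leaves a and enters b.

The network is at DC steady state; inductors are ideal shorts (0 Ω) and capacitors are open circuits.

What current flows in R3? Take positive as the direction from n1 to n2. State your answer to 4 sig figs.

MNA unknowns: 6 node voltages V₁..V_6 plus 4 source currents (L1, L2, L3, V1)
C1: Y=0.000 on G[2,3]
L1: row V6−V1=0, i_L1 at 6,1
R1: Y=0.04608 on G[5,3]
R2: Y=0.01957 on G[2,5]
I1: z[0]−=0.0566, z[1]+=0.0566
I2: z[6]−=0.00641, z[5]+=0.00641
R3: Y=0.001739 on G[1,2]
R4: Y=0.0009709 on G[6,3]
I3: z[2]−=0.074, z[6]+=0.074
R5: Y=0.0003623 on G[3,5]
R6: Y=0.01499 on G[0,4]
R7: Y=0.0002008 on G[1,4]
L2: row V5−V0=0, i_L2 at 5,0
I4: z[1]−=0.00464, z[5]+=0.00464
L3: row V1−V5=0, i_L3 at 1,5
C2: Y=0.000 on G[1,3]
C3: Y=0.000 on G[3,6]
V1: row V4−V3=13, i_V1 at 4,3
solve → V1=0.000, V2=-3.473, V3=-3.155, V4=9.845, V5=0.000, V6=0.000
aux → i_L1=0.06453, i_L2=-0.09101, i_L3=0.1124, i_V1=-0.1496

0.006040 A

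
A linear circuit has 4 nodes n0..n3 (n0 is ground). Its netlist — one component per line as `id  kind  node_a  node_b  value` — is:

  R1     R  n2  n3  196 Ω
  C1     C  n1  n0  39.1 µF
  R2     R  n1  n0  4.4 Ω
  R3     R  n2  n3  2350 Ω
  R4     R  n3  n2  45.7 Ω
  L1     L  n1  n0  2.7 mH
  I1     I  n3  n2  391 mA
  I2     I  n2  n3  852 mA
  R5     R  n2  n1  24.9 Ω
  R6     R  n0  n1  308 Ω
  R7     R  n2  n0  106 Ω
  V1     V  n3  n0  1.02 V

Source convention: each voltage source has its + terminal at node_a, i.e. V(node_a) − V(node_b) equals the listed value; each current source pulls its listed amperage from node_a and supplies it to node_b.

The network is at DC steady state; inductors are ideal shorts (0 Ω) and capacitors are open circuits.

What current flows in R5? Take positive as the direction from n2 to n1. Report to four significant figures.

-0.2258 A

Element admittances at DC:
  Y(R1) = 0.005102 S between n2,n3
  Y(C1) = 0.000 S between n1,n0
  Y(R2) = 0.2273 S between n1,n0
  Y(R3) = 0.0004255 S between n2,n3
  Y(R4) = 0.02188 S between n3,n2
  L1: short n1↔n0 (DC inductor)
  I1: injects 0.391 A into n2 (from n3)
  I2: injects 0.852 A into n3 (from n2)
  Y(R5) = 0.04016 S between n2,n1
  Y(R6) = 0.003247 S between n0,n1
  Y(R7) = 0.009434 S between n2,n0
  V1: constraint V(n3)−V(n0) = 1.02
Assemble and solve the 5×5 MNA system:
  V(n1)=0.000  V(n2)=-5.624  V(n3)=1.020
  i(L1)=-0.2258  i(V1)=0.2789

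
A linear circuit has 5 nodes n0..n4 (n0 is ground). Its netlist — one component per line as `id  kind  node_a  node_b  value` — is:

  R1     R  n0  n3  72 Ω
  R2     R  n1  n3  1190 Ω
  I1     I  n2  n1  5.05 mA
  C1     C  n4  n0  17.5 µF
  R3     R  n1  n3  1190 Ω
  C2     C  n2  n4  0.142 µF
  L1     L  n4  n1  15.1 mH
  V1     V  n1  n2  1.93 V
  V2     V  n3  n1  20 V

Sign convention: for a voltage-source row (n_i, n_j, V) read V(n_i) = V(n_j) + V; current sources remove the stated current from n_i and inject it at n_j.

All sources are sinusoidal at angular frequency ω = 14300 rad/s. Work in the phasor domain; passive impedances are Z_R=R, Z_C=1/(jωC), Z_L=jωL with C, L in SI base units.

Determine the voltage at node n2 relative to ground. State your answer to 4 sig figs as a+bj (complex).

Apply KCL at each of the 4 non-ground nodes and solve the resulting linear system.
Node n1: branches {R2, I1, R3, L1, V1, V2} → V_1 = -19.36-3.378j
Node n2: branches {I1, C2, V1} → V_2 = -21.29-3.378j
Node n3: branches {R1, R2, R3, V2} → V_3 = 0.6391-3.378j
Node n4: branches {C1, C2, L1} → V_4 = 0.1875+0.03547j
Source currents: i(V1)=0.01198-0.04361j, i(V2)=-0.04249+0.04692j

-21.29-3.378j V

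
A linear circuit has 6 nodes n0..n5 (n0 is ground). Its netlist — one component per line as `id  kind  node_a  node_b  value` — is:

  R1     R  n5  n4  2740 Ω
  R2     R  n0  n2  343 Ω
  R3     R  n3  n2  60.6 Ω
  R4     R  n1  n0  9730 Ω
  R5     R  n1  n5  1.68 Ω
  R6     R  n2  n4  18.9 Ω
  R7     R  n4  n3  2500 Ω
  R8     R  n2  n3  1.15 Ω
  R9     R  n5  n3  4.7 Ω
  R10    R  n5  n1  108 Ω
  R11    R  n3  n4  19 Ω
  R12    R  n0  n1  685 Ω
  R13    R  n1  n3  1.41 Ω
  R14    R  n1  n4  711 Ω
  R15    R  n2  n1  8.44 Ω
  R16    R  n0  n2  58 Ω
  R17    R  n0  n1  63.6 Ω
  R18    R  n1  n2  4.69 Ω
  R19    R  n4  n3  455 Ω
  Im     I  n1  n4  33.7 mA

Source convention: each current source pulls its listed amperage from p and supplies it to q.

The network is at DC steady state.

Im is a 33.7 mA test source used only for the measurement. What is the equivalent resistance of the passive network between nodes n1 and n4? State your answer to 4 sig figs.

R_eq = 9.936 Ω

MNA unknowns: 5 node voltages V₁..V_5
R1: Y=0.0003650 on G[5,4]
R2: Y=0.002915 on G[0,2]
R3: Y=0.01650 on G[3,2]
R4: Y=0.0001028 on G[1,0]
R5: Y=0.5952 on G[1,5]
R6: Y=0.05291 on G[2,4]
R7: Y=0.0004000 on G[4,3]
R8: Y=0.8696 on G[2,3]
R9: Y=0.2128 on G[5,3]
R10: Y=0.009259 on G[5,1]
R11: Y=0.05263 on G[3,4]
R12: Y=0.001460 on G[0,1]
R13: Y=0.7092 on G[1,3]
R14: Y=0.001406 on G[1,4]
R15: Y=0.1185 on G[2,1]
R16: Y=0.01724 on G[0,2]
R17: Y=0.01572 on G[0,1]
R18: Y=0.2132 on G[1,2]
R19: Y=0.002198 on G[4,3]
Im: z[1]−=0.0337, z[4]+=0.0337
solve → V1=-0.01706, V2=0.01463, V3=0.008718, V4=0.3178, V5=-0.01020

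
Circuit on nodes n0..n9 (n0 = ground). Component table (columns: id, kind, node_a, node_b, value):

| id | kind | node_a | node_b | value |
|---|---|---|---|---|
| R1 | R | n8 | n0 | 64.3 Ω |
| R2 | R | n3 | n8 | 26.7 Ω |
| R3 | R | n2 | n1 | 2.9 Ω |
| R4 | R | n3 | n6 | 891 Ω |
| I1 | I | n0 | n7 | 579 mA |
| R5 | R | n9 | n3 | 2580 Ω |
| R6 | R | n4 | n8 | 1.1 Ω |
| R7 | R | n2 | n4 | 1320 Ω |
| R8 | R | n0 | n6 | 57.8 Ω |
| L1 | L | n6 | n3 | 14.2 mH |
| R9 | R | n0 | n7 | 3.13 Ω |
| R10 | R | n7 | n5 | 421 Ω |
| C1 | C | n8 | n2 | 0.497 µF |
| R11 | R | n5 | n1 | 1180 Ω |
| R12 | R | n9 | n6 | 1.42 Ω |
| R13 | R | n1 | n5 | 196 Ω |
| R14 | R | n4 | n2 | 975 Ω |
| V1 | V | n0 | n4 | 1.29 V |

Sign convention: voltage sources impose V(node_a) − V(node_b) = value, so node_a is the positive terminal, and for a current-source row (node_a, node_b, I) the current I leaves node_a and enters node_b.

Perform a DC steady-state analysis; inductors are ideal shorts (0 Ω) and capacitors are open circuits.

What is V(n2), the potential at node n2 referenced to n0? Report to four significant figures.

0.2151 V

MNA unknowns: 9 node voltages V₁..V_9 plus 2 source currents (L1, V1)
R1: Y=0.01555 on G[8,0]
R2: Y=0.03745 on G[3,8]
R3: Y=0.3448 on G[2,1]
R4: Y=0.001122 on G[3,6]
I1: z[0]−=0.579, z[7]+=0.579
R5: Y=0.0003876 on G[9,3]
R6: Y=0.9091 on G[4,8]
R7: Y=0.0007576 on G[2,4]
R8: Y=0.01730 on G[0,6]
L1: row V6−V3=0, i_L1 at 6,3
R9: Y=0.3195 on G[0,7]
R10: Y=0.002375 on G[7,5]
C1: Y=0.000 on G[8,2]
R11: Y=0.0008475 on G[5,1]
R12: Y=0.7042 on G[9,6]
R13: Y=0.005102 on G[1,5]
R14: Y=0.001026 on G[4,2]
V1: row V0−V4=1.29, i_V1 at 0,4
solve → V1=0.2229, V2=0.2151, V3=-0.8566, V4=-1.290, V5=0.6740, V6=-0.8566, V7=1.804, V8=-1.252, V9=-0.8566
aux → i_L1=0.01482, i_V1=-0.03698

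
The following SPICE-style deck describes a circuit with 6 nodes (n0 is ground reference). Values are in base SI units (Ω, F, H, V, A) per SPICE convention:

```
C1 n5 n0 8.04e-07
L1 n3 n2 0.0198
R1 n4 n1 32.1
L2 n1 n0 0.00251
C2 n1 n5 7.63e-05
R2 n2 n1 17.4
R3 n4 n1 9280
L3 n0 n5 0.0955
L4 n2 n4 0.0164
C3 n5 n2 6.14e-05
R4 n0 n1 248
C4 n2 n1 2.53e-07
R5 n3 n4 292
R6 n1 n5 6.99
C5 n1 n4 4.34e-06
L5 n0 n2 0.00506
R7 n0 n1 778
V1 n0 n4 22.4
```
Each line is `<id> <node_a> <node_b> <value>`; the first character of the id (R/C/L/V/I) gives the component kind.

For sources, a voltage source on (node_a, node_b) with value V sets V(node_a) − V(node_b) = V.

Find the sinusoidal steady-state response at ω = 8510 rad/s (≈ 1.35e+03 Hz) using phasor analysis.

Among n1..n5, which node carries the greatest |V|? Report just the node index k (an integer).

3

MNA unknowns: 5 node voltages V₁..V_5 plus 1 source current (V1)
C1: Y=0.000+0.006842j on G[5,0]
L1: Y=0.000-0.005935j on G[3,2]
R1: Y=0.03115+0.000j on G[4,1]
L2: Y=0.000-0.04682j on G[1,0]
C2: Y=0.000+0.6493j on G[1,5]
R2: Y=0.05747+0.000j on G[2,1]
R3: Y=0.0001078+0.000j on G[4,1]
L3: Y=0.000-0.001230j on G[0,5]
L4: Y=0.000-0.007165j on G[2,4]
C3: Y=0.000+0.5225j on G[5,2]
R4: Y=0.004032+0.000j on G[0,1]
C4: Y=0.000+0.002153j on G[2,1]
R5: Y=0.003425+0.000j on G[3,4]
R6: Y=0.1431+0.000j on G[1,5]
C5: Y=0.000+0.03693j on G[1,4]
L5: Y=0.000-0.02322j on G[0,2]
R7: Y=0.001285+0.000j on G[0,1]
V1: row V0−V4=22.4, i_V1 at 0,4
solve → V1=-2.297-17.41j, V2=-1.212-18.79j, V3=-14.64-23.27j, V4=-22.40+0.000j, V5=-1.749-17.87j
aux → i_V1=-1.163+0.03331j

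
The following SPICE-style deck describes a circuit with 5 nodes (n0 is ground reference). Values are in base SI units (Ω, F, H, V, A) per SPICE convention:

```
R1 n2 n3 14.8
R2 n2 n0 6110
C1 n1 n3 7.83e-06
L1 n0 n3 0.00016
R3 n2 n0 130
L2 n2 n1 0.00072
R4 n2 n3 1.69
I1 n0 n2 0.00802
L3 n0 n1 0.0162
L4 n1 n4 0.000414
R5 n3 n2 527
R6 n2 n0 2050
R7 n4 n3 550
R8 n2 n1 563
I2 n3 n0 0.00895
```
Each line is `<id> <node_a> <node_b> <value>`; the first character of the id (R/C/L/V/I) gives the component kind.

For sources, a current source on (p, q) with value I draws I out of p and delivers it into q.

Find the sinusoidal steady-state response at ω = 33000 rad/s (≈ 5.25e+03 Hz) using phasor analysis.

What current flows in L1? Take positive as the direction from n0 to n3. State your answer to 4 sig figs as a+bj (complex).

MNA unknowns: 4 node voltages V₁..V_4
R1: Y=0.06757+0.000j on G[2,3]
R2: Y=0.0001637+0.000j on G[2,0]
C1: Y=0.000+0.2584j on G[1,3]
L1: Y=0.000-0.1894j on G[0,3]
R3: Y=0.007692+0.000j on G[2,0]
L2: Y=0.000-0.04209j on G[2,1]
R4: Y=0.5917+0.000j on G[2,3]
I1: z[0]−=0.00802, z[2]+=0.00802
L3: Y=0.000-0.001871j on G[0,1]
L4: Y=0.000-0.07320j on G[1,4]
R5: Y=0.001898+0.000j on G[3,2]
R6: Y=0.0004878+0.000j on G[2,0]
R7: Y=0.001818+0.000j on G[4,3]
R8: Y=0.001776+0.000j on G[2,1]
I2: z[3]−=0.00895, z[0]+=0.00895
solve → V1=-0.002486-0.005740j, V2=0.01169-0.004414j, V3=-0.0001699-0.005369j, V4=-0.002493-0.005682j

0.001017-3.218e-05j A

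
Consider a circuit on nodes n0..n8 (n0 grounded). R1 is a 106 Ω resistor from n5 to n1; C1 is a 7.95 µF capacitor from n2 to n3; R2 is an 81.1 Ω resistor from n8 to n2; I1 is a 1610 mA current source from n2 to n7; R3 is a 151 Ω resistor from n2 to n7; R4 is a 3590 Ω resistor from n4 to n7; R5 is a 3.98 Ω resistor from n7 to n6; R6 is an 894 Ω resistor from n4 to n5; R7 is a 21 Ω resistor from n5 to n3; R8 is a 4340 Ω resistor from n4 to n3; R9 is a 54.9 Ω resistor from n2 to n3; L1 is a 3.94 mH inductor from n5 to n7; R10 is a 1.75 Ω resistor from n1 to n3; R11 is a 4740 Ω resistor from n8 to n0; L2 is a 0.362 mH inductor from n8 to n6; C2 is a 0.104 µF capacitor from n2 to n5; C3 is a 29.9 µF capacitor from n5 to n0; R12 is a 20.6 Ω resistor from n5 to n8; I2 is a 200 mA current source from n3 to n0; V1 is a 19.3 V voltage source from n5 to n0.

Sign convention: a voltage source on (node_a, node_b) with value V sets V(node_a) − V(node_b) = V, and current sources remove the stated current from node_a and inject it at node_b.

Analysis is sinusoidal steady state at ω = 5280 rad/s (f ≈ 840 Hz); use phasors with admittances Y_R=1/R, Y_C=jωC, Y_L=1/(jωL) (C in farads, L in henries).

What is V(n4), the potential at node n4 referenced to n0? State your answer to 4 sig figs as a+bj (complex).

Element admittances at ω=5280 rad/s:
  Y(R1) = 0.009434+0.000j S between n5,n1
  Y(C1) = 0.000+0.04198j S between n2,n3
  Y(R2) = 0.01233+0.000j S between n8,n2
  I1: injects 1.61 A into n7 (from n2)
  Y(R3) = 0.006623+0.000j S between n2,n7
  Y(R4) = 0.0002786+0.000j S between n4,n7
  Y(R5) = 0.2513+0.000j S between n7,n6
  Y(R6) = 0.001119+0.000j S between n4,n5
  Y(R7) = 0.04762+0.000j S between n5,n3
  Y(R8) = 0.0002304+0.000j S between n4,n3
  Y(R9) = 0.01821+0.000j S between n2,n3
  Y(L1) = 0.000-0.04807j S between n5,n7
  Y(R10) = 0.5714+0.000j S between n1,n3
  Y(R11) = 0.0002110+0.000j S between n8,n0
  Y(L2) = 0.000-0.5232j S between n8,n6
  Y(C2) = 0.000+0.0005491j S between n2,n5
  Y(C3) = 0.000+0.1579j S between n5,n0
  Y(R12) = 0.04854+0.000j S between n5,n8
  I2: injects 0.2 A into n0 (from n3)
  V1: constraint V(n5)−V(n0) = 19.3
Assemble and solve the 9×9 MNA system:
  V(n1)=0.03201-1.412j  V(n2)=-9.931+16.26j  V(n3)=-0.2861-1.435j  V(n4)=17.92+2.029j  V(n5)=19.30+0.000j  V(n6)=24.55+11.41j  V(n7)=27.46+13.04j  V(n8)=25.33+10.01j
  i(V1)=-0.2053-3.049j

17.92+2.029j V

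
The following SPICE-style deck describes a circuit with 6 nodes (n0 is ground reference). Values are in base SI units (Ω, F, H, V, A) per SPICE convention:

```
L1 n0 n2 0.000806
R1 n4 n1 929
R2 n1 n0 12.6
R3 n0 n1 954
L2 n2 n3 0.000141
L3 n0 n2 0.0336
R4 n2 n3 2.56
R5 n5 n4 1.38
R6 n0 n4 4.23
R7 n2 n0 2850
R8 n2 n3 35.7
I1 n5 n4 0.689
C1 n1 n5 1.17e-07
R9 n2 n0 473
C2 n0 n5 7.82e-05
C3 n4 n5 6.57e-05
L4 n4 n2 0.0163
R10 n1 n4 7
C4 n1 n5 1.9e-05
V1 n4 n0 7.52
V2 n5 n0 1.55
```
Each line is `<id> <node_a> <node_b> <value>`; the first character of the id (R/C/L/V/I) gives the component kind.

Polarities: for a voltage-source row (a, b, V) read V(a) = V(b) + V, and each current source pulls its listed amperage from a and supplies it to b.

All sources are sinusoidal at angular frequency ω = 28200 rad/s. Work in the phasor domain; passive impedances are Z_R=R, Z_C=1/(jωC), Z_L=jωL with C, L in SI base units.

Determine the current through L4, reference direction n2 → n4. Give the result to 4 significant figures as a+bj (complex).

-3.923e-05+0.01561j A

MNA unknowns: 5 node voltages V₁..V_5 plus 2 source currents (V1, V2)
L1: Y=0.000-0.04400j on G[0,2]
R1: Y=0.001076+0.000j on G[4,1]
R2: Y=0.07937+0.000j on G[1,0]
R3: Y=0.001048+0.000j on G[0,1]
L2: Y=0.000-0.2515j on G[2,3]
L3: Y=0.000-0.001055j on G[0,2]
R4: Y=0.3906+0.000j on G[2,3]
R5: Y=0.7246+0.000j on G[5,4]
R6: Y=0.2364+0.000j on G[0,4]
R7: Y=0.0003509+0.000j on G[2,0]
R8: Y=0.02801+0.000j on G[2,3]
I1: z[5]−=0.689, z[4]+=0.689
C1: Y=0.000+0.003299j on G[1,5]
R9: Y=0.002114+0.000j on G[2,0]
C2: Y=0.000+2.205j on G[0,5]
C3: Y=0.000+1.853j on G[4,5]
L4: Y=0.000-0.002176j on G[4,2]
R10: Y=0.1429+0.000j on G[1,4]
C4: Y=0.000+0.5358j on G[1,5]
V1: row V4−V0=7.52, i_V1 at 4,0
V2: row V5−V0=1.55, i_V2 at 5,0
solve → V1=2.033-1.162j, V2=0.3455-0.01803j, V3=0.3455-0.01803j, V4=7.520+0.000j, V5=1.550+0.000j
aux → i_V1=-6.205-11.21j, i_V2=4.263+7.903j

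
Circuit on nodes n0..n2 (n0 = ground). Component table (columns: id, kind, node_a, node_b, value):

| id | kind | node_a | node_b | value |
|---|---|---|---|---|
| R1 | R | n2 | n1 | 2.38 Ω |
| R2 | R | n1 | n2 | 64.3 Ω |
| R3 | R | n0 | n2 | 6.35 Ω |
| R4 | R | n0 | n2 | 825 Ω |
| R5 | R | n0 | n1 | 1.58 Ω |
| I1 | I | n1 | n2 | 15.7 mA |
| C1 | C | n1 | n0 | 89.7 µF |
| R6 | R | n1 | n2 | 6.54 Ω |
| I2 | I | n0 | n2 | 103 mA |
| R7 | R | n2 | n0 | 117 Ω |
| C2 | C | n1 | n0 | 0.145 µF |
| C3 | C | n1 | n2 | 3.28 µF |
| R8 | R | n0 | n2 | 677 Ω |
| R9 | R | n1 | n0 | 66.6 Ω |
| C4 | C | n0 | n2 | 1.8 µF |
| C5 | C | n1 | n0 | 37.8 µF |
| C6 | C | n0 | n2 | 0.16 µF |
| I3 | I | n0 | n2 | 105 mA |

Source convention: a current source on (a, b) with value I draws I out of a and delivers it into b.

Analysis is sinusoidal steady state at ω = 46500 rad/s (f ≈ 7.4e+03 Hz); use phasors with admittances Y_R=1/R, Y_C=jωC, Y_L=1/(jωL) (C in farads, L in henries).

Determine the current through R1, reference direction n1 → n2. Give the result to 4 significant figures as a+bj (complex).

-0.1118+0.03366j A

Element admittances at ω=46500 rad/s:
  Y(R1) = 0.4202+0.000j S between n2,n1
  Y(R2) = 0.01555+0.000j S between n1,n2
  Y(R3) = 0.1575+0.000j S between n0,n2
  Y(R4) = 0.001212+0.000j S between n0,n2
  Y(R5) = 0.6329+0.000j S between n0,n1
  I1: injects 0.0157 A into n2 (from n1)
  Y(C1) = 0.000+4.171j S between n1,n0
  Y(R6) = 0.1529+0.000j S between n1,n2
  I2: injects 0.103 A into n2 (from n0)
  Y(R7) = 0.008547+0.000j S between n2,n0
  Y(C2) = 0.000+0.006742j S between n1,n0
  Y(C3) = 0.000+0.1525j S between n1,n2
  Y(R8) = 0.001477+0.000j S between n0,n2
  Y(R9) = 0.01502+0.000j S between n1,n0
  Y(C4) = 0.000+0.08370j S between n0,n2
  Y(C5) = 0.000+1.758j S between n1,n0
  Y(C6) = 0.000+0.007440j S between n0,n2
  I3: injects 0.105 A into n2 (from n0)
Assemble and solve the 2×2 MNA system:
  V(n1)=0.001690-0.02562j  V(n2)=0.2678-0.1057j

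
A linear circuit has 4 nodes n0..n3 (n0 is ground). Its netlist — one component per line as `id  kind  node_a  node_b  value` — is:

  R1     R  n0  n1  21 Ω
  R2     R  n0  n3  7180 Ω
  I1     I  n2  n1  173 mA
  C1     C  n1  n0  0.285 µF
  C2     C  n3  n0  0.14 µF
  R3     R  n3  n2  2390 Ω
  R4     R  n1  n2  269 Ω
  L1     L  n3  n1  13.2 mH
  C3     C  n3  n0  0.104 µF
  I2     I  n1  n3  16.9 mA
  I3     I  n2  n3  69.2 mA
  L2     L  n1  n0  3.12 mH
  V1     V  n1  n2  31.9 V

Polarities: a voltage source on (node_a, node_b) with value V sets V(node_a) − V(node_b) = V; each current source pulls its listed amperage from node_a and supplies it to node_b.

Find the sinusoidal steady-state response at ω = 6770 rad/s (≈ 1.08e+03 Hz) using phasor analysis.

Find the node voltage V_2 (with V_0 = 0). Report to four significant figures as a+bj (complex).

-31.74+0.1095j V

Element admittances at ω=6770 rad/s:
  Y(R1) = 0.04762+0.000j S between n0,n1
  Y(R2) = 0.0001393+0.000j S between n0,n3
  I1: injects 0.173 A into n1 (from n2)
  Y(C1) = 0.000+0.001929j S between n1,n0
  Y(C2) = 0.000+0.0009478j S between n3,n0
  Y(R3) = 0.0004184+0.000j S between n3,n2
  Y(R4) = 0.003717+0.000j S between n1,n2
  Y(L1) = 0.000-0.01119j S between n3,n1
  Y(C3) = 0.000+0.0007041j S between n3,n0
  I2: injects 0.0169 A into n3 (from n1)
  I3: injects 0.0692 A into n3 (from n2)
  Y(L2) = 0.000-0.04734j S between n1,n0
  V1: constraint V(n1)−V(n2) = 31.9
Assemble and solve the 4×4 MNA system:
  V(n1)=0.1617+0.1095j  V(n2)=-31.74+0.1095j  V(n3)=0.6366+7.726j
  i(V1)=0.1101-0.003187j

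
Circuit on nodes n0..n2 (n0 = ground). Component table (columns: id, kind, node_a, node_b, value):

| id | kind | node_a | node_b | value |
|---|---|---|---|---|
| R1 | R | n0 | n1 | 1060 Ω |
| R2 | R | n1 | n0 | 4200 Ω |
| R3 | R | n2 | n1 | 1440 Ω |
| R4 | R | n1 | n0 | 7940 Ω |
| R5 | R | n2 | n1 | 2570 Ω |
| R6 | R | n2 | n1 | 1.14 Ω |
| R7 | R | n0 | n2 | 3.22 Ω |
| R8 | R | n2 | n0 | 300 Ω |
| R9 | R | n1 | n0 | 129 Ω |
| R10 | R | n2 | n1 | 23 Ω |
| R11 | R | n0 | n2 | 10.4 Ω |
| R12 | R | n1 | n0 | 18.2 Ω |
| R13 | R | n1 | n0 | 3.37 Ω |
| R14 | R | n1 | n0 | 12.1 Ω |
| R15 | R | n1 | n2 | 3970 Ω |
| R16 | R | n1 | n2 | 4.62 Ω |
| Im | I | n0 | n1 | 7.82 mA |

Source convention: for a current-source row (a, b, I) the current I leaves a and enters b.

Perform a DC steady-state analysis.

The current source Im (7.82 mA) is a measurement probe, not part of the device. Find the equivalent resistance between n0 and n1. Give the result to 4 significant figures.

R_eq = 1.343 Ω

Element admittances at DC:
  Y(R1) = 0.0009434 S between n0,n1
  Y(R2) = 0.0002381 S between n1,n0
  Y(R3) = 0.0006944 S between n2,n1
  Y(R4) = 0.0001259 S between n1,n0
  Y(R5) = 0.0003891 S between n2,n1
  Y(R6) = 0.8772 S between n2,n1
  Y(R7) = 0.3106 S between n0,n2
  Y(R8) = 0.003333 S between n2,n0
  Y(R9) = 0.007752 S between n1,n0
  Y(R10) = 0.04348 S between n2,n1
  Y(R11) = 0.09615 S between n0,n2
  Y(R12) = 0.05495 S between n1,n0
  Y(R13) = 0.2967 S between n1,n0
  Y(R14) = 0.08264 S between n1,n0
  Y(R15) = 0.0002519 S between n1,n2
  Y(R16) = 0.2165 S between n1,n2
  Im: injects 0.00782 A into n1 (from n0)
Assemble and solve the 2×2 MNA system:
  V(n1)=0.01050  V(n2)=0.007719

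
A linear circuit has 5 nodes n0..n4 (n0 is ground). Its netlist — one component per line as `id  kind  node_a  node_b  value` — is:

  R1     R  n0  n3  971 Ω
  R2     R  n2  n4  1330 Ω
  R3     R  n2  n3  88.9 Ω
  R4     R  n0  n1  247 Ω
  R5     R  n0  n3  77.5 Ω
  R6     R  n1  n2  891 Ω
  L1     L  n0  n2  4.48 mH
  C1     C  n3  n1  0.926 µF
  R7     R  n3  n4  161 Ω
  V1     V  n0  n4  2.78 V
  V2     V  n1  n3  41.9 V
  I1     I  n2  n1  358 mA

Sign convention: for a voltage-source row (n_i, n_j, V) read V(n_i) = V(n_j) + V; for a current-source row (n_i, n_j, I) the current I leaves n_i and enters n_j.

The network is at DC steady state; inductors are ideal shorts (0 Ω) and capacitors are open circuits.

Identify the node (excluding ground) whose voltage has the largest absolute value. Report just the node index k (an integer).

1

Apply KCL at each of the 4 non-ground nodes and solve the resulting linear system.
Node n1: branches {R4, R6, C1, V2, I1} → V_1 = 45.29
Node n2: branches {R2, R3, R6, L1, I1} → V_2 = 0.000
Node n3: branches {R1, R3, R5, C1, R7, V2} → V_3 = 3.393
Node n4: branches {R2, R7, V1} → V_4 = -2.780
Source currents: i(L1)=0.2711, i(V1)=-0.04043, i(V2)=0.1238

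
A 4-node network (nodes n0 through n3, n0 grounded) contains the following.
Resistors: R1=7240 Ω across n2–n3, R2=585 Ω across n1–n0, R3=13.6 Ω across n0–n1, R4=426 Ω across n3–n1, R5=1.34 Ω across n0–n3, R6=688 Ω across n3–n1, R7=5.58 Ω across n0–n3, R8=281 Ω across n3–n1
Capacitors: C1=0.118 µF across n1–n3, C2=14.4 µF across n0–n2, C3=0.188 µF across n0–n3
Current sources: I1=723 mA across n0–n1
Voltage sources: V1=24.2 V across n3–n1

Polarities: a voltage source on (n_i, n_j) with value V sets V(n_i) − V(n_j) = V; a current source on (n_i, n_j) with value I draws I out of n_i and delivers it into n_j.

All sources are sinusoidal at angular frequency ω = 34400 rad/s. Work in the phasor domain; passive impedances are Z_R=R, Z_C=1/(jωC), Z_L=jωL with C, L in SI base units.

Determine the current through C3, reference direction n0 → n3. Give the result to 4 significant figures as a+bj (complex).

-0.0001062-0.01644j A

Apply KCL at each of the 3 non-ground nodes and solve the resulting linear system.
Node n1: branches {R2, R3, C1, R4, I1, R6, R8, V1} → V_1 = -21.66-0.01642j
Node n2: branches {R1, C2} → V_2 = -4.381e-06-0.0007086j
Node n3: branches {R1, C1, R4, R5, R6, R7, R8, C3, V1} → V_3 = 2.541-0.01642j
Source currents: i(V1)=-2.531-0.09947j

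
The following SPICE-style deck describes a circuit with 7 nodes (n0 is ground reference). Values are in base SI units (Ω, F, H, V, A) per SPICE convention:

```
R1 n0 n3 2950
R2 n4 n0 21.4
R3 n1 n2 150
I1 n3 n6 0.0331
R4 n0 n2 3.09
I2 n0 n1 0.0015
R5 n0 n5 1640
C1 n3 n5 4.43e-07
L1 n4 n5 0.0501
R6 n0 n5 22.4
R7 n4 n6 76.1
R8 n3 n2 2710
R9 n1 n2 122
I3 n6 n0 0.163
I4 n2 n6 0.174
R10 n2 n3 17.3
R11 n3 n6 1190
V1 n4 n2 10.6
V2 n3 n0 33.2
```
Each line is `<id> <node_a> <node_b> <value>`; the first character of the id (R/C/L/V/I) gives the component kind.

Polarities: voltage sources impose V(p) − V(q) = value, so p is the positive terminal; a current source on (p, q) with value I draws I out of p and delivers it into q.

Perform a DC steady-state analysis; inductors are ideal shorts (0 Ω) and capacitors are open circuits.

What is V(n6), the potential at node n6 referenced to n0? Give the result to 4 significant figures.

Apply KCL at each of the 6 non-ground nodes and solve the resulting linear system.
Node n1: branches {R3, I2, R9} → V_1 = 1.878
Node n2: branches {R3, R4, R8, R9, I4, R10, V1} → V_2 = 1.777
Node n3: branches {R1, I1, C1, R8, R10, R11, V2} → V_3 = 33.20
Node n4: branches {R2, L1, R7, V1} → V_4 = 12.38
Node n5: branches {R5, C1, L1, R6} → V_5 = 12.38
Node n6: branches {I1, R7, I3, I4, R11} → V_6 = 16.78
Source currents: i(L1)=0.5601, i(V1)=-1.081, i(V2)=-1.886

16.78 V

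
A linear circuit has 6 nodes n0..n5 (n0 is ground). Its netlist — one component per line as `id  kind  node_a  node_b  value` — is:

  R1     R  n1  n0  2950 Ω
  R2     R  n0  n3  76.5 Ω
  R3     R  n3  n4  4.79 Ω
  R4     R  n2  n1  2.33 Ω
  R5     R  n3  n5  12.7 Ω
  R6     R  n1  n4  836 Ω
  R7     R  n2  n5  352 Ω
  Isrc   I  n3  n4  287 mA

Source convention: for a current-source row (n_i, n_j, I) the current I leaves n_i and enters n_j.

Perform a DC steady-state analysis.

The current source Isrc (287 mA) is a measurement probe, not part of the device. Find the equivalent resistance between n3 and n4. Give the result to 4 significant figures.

MNA unknowns: 5 node voltages V₁..V_5
R1: Y=0.0003390 on G[1,0]
R2: Y=0.01307 on G[0,3]
R3: Y=0.2088 on G[3,4]
R4: Y=0.4292 on G[2,1]
R5: Y=0.07874 on G[3,5]
R6: Y=0.001196 on G[1,4]
R7: Y=0.002841 on G[2,5]
Isrc: z[3]−=0.287, z[4]+=0.287
solve → V1=0.3755, V2=0.3730, V3=-0.009737, V4=1.359, V5=0.003592

R_eq = 4.770 Ω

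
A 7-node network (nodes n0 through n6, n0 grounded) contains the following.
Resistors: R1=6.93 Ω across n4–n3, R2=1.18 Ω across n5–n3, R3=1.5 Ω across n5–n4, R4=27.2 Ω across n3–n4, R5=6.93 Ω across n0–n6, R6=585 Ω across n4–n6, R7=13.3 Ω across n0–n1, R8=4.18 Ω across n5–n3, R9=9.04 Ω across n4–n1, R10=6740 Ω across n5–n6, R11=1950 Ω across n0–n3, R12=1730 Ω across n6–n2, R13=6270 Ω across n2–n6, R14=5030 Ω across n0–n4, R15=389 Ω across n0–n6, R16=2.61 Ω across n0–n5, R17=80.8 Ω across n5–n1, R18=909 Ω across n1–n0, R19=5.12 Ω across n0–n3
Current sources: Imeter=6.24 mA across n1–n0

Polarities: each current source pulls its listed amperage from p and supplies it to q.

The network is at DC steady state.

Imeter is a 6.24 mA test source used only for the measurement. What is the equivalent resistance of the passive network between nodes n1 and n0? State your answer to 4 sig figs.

MNA unknowns: 6 node voltages V₁..V_6
R1: Y=0.1443 on G[4,3]
R2: Y=0.8475 on G[5,3]
R3: Y=0.6667 on G[5,4]
R4: Y=0.03676 on G[3,4]
R5: Y=0.1443 on G[0,6]
R6: Y=0.001709 on G[4,6]
R7: Y=0.07519 on G[0,1]
R8: Y=0.2392 on G[5,3]
R9: Y=0.1106 on G[4,1]
R10: Y=0.0001484 on G[5,6]
R11: Y=0.0005128 on G[0,3]
R12: Y=0.0005780 on G[6,2]
R13: Y=0.0001595 on G[2,6]
R14: Y=0.0001988 on G[0,4]
R15: Y=0.002571 on G[0,6]
R16: Y=0.3831 on G[0,5]
R17: Y=0.01238 on G[5,1]
R18: Y=0.001100 on G[1,0]
R19: Y=0.1953 on G[0,3]
Imeter: z[1]−=0.00624, z[0]+=0.00624
solve → V1=-0.03695, V2=-0.0001150, V3=-0.005630, V4=-0.009486, V5=-0.006002, V6=-0.0001150

R_eq = 5.922 Ω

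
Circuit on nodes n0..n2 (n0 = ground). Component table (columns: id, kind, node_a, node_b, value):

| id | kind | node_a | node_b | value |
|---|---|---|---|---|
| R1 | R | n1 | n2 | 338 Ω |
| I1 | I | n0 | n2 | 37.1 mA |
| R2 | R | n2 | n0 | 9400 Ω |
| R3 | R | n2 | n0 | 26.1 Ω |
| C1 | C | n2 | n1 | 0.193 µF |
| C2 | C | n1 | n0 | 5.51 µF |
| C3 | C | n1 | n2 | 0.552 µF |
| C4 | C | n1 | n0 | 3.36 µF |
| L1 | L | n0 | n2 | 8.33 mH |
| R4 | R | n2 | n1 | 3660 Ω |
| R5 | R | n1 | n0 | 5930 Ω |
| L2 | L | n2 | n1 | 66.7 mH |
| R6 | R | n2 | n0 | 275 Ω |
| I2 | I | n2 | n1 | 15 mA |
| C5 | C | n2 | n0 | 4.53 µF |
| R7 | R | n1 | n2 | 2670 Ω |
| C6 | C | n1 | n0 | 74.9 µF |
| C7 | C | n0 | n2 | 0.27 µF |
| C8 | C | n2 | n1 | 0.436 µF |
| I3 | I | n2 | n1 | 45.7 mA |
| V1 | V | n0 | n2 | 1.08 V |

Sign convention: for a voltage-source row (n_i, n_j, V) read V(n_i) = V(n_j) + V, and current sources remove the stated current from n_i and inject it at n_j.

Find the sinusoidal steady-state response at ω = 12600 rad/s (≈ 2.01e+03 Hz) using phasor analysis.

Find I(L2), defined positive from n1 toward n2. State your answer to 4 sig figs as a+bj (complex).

-6.327e-05-0.001269j A

Element admittances at ω=12600 rad/s:
  Y(R1) = 0.002959+0.000j S between n1,n2
  I1: injects 0.0371 A into n2 (from n0)
  Y(R2) = 0.0001064+0.000j S between n2,n0
  Y(R3) = 0.03831+0.000j S between n2,n0
  Y(C1) = 0.000+0.002432j S between n2,n1
  Y(C2) = 0.000+0.06943j S between n1,n0
  Y(C3) = 0.000+0.006955j S between n1,n2
  Y(C4) = 0.000+0.04234j S between n1,n0
  Y(L1) = 0.000-0.009528j S between n0,n2
  Y(R4) = 0.0002732+0.000j S between n2,n1
  Y(R5) = 0.0001686+0.000j S between n1,n0
  Y(L2) = 0.000-0.001190j S between n2,n1
  Y(R6) = 0.003636+0.000j S between n2,n0
  I2: injects 0.015 A into n1 (from n2)
  Y(C5) = 0.000+0.05708j S between n2,n0
  Y(R7) = 0.0003745+0.000j S between n1,n2
  Y(C6) = 0.000+0.9437j S between n1,n0
  Y(C7) = 0.000+0.003402j S between n0,n2
  Y(C8) = 0.000+0.005494j S between n2,n1
  I3: injects 0.0457 A into n1 (from n2)
  V1: constraint V(n0)−V(n2) = 1.08
Assemble and solve the 3×3 MNA system:
  V(n1)=-0.01364-0.05318j  V(n2)=-1.080+0.000j
  i(V1)=-0.02640-0.06944j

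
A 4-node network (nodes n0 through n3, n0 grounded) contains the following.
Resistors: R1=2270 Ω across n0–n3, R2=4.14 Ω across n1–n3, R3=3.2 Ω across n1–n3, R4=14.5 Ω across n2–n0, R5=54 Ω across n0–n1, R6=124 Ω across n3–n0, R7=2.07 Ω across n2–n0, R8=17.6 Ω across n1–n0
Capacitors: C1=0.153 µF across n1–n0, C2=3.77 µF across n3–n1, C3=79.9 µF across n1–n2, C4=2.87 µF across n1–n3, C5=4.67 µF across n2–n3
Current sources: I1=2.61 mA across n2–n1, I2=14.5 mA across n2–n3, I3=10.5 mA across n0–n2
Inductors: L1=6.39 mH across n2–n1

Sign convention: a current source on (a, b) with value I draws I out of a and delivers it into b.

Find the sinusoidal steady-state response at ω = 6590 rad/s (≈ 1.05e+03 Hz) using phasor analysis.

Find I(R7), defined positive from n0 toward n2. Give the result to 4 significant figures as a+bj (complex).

-0.007643-0.001826j A

Apply KCL at each of the 3 non-ground nodes and solve the resulting linear system.
Node n1: branches {R2, C1, I1, C2, C3, R3, L1, R5, C4, R8} → V_1 = 0.01837-0.02481j
Node n2: branches {I1, I2, C3, L1, R4, R7, C5, I3} → V_2 = 0.01582+0.003779j
Node n3: branches {R1, R2, I2, C2, R3, R6, C4, C5} → V_3 = 0.04192-0.02770j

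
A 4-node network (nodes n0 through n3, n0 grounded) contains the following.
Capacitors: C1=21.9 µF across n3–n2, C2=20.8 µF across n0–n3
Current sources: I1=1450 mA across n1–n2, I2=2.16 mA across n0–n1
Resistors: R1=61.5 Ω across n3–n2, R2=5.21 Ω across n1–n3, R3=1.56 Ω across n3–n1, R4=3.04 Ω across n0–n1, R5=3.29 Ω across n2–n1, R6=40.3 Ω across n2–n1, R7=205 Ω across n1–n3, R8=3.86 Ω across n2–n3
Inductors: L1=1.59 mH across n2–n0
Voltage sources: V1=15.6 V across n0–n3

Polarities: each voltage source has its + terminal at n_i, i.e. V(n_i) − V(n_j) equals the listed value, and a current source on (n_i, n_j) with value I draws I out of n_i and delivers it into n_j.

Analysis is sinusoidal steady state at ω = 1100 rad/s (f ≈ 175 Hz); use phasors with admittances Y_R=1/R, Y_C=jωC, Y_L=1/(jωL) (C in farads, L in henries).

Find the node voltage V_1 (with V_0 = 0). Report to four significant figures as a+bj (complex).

-10.84-1.322j V

Element admittances at ω=1100 rad/s:
  Y(C1) = 0.000+0.02409j S between n3,n2
  I1: injects 1.45 A into n2 (from n1)
  Y(R1) = 0.01626+0.000j S between n3,n2
  Y(R2) = 0.1919+0.000j S between n1,n3
  I2: injects 0.00216 A into n1 (from n0)
  Y(R3) = 0.6410+0.000j S between n3,n1
  Y(R4) = 0.3289+0.000j S between n0,n1
  Y(R5) = 0.3040+0.000j S between n2,n1
  Y(L1) = 0.000-0.5718j S between n2,n0
  Y(R6) = 0.02481+0.000j S between n2,n1
  Y(R7) = 0.004878+0.000j S between n1,n3
  Y(C2) = 0.000+0.02288j S between n0,n3
  Y(R8) = 0.2591+0.000j S between n2,n3
  V1: constraint V(n0)−V(n3) = 15.6
Assemble and solve the 4×4 MNA system:
  V(n1)=-10.84-1.322j  V(n2)=-5.156-6.016j  V(n3)=-15.60+0.000j
  i(V1)=-7.008+2.156j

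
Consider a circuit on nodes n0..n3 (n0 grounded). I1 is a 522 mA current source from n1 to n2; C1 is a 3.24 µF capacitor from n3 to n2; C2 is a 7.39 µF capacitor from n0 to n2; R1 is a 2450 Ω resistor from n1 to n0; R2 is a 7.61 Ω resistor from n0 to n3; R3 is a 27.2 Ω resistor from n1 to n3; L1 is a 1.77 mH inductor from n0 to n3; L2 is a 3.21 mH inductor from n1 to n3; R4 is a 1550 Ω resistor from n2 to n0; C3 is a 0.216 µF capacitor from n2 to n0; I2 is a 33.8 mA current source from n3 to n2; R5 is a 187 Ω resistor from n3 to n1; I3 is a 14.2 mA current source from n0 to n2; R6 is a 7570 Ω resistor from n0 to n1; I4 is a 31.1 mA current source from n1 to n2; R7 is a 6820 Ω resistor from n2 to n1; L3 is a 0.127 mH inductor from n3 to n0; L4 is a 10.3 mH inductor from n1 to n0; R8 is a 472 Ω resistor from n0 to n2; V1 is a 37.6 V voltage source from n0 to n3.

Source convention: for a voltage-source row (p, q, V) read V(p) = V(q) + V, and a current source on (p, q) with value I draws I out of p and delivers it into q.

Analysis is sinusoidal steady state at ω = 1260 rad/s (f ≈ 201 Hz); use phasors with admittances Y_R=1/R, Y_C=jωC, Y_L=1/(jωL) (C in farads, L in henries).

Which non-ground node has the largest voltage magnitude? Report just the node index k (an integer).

2

MNA unknowns: 3 node voltages V₁..V_3 plus 1 source current (V1)
I1: z[1]−=0.522, z[2]+=0.522
C1: Y=0.000+0.004082j on G[3,2]
C2: Y=0.000+0.009311j on G[0,2]
R1: Y=0.0004082+0.000j on G[1,0]
R2: Y=0.1314+0.000j on G[0,3]
R3: Y=0.03676+0.000j on G[1,3]
L1: Y=0.000-0.4484j on G[0,3]
L2: Y=0.000-0.2472j on G[1,3]
R4: Y=0.0006452+0.000j on G[2,0]
C3: Y=0.000+0.0002722j on G[2,0]
I2: z[3]−=0.0338, z[2]+=0.0338
R5: Y=0.005348+0.000j on G[3,1]
I3: z[0]−=0.0142, z[2]+=0.0142
R6: Y=0.0001321+0.000j on G[0,1]
I4: z[1]−=0.0311, z[2]+=0.0311
R7: Y=0.0001466+0.000j on G[2,1]
L3: Y=0.000-6.249j on G[3,0]
L4: Y=0.000-0.07705j on G[1,0]
R8: Y=0.002119+0.000j on G[0,2]
V1: row V0−V3=37.6, i_V1 at 0,3
solve → V1=-29.01-2.760j, V2=-1.875-44.07j, V3=-37.60+0.000j
aux → i_V1=-4.766+253.9j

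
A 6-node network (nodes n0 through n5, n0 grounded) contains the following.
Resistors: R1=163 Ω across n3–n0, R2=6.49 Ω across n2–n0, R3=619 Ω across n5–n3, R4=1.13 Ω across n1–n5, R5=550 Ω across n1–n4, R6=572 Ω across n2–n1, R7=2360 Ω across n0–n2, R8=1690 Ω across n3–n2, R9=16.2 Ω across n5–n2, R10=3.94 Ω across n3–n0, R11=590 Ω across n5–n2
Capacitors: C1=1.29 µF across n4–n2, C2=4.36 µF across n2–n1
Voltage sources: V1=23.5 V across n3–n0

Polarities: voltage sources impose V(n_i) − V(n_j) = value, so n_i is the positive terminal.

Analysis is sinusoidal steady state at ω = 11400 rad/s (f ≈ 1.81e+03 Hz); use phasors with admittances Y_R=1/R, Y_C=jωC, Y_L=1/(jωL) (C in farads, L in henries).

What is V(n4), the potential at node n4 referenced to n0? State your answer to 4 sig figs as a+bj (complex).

Apply KCL at each of the 5 non-ground nodes and solve the resulting linear system.
Node n1: branches {R4, R5, R6, C2} → V_1 = 0.6659-0.2611j
Node n2: branches {C1, R2, R6, R7, R8, R9, C2, R11} → V_2 = 0.3273+0.002532j
Node n3: branches {R1, R3, R8, R10, V1} → V_3 = 23.50+0.000j
Node n4: branches {C1, R5} → V_4 = 0.3003-0.04266j
Node n5: branches {R3, R4, R9, R11} → V_5 = 0.6821-0.2431j
Source currents: i(V1)=-6.159-0.0003912j

0.3003-0.04266j V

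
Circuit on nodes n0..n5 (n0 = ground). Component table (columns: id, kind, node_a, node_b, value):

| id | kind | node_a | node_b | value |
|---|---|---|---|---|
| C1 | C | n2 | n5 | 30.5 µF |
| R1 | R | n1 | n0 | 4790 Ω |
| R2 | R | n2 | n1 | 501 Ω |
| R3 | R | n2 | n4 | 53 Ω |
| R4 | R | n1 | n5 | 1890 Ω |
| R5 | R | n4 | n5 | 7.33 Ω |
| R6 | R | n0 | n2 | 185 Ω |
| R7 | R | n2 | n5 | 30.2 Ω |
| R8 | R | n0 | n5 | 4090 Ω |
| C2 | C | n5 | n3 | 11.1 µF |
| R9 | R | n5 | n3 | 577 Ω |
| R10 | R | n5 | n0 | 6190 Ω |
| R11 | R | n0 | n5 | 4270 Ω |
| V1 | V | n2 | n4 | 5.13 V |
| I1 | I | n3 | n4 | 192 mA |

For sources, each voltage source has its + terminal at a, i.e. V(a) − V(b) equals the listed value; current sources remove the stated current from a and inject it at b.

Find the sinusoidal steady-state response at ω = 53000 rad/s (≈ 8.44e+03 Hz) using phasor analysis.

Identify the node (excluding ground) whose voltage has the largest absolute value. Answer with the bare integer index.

MNA unknowns: 5 node voltages V₁..V_5 plus 1 source current (V1)
C1: Y=0.000+1.617j on G[2,5]
R1: Y=0.0002088+0.000j on G[1,0]
R2: Y=0.001996+0.000j on G[2,1]
R3: Y=0.01887+0.000j on G[2,4]
R4: Y=0.0005291+0.000j on G[1,5]
R5: Y=0.1364+0.000j on G[4,5]
R6: Y=0.005405+0.000j on G[0,2]
R7: Y=0.03311+0.000j on G[2,5]
R8: Y=0.0002445+0.000j on G[0,5]
C2: Y=0.000+0.5883j on G[5,3]
R9: Y=0.001733+0.000j on G[5,3]
R10: Y=0.0001616+0.000j on G[5,0]
R11: Y=0.0002342+0.000j on G[0,5]
V1: row V2−V4=5.13, i_V1 at 2,4
I1: z[3]−=0.192, z[4]+=0.192
solve → V1=-0.005340+0.05062j, V2=0.006280-0.05953j, V3=-0.05224+0.8125j, V4=-5.124-0.05953j, V5=-0.05128+0.4861j
aux → i_V1=-0.9808-0.07444j

4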